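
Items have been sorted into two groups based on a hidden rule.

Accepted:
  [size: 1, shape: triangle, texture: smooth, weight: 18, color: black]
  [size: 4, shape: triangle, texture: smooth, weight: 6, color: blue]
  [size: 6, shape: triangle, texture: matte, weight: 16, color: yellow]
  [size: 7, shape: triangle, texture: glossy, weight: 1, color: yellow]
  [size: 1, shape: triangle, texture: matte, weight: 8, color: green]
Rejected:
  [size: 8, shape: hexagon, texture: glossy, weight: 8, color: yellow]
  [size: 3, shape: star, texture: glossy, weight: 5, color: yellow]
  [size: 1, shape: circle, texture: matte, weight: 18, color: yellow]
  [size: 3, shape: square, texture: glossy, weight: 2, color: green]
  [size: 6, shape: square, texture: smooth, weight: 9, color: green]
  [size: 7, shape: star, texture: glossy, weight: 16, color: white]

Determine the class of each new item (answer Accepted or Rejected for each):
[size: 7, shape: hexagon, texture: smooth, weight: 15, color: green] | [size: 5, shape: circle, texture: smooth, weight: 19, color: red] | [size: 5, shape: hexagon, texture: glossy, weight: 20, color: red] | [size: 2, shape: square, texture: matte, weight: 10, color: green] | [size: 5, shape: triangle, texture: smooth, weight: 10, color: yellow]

Rejected, Rejected, Rejected, Rejected, Accepted

Rule: shape is triangle. This holds for each 'Accepted' example and fails for each 'Rejected' one.
[size: 7, shape: hexagon, texture: smooth, weight: 15, color: green]: Rejected (shape is hexagon). [size: 5, shape: circle, texture: smooth, weight: 19, color: red]: Rejected (shape is circle). [size: 5, shape: hexagon, texture: glossy, weight: 20, color: red]: Rejected (shape is hexagon). [size: 2, shape: square, texture: matte, weight: 10, color: green]: Rejected (shape is square). [size: 5, shape: triangle, texture: smooth, weight: 10, color: yellow]: Accepted (shape is triangle).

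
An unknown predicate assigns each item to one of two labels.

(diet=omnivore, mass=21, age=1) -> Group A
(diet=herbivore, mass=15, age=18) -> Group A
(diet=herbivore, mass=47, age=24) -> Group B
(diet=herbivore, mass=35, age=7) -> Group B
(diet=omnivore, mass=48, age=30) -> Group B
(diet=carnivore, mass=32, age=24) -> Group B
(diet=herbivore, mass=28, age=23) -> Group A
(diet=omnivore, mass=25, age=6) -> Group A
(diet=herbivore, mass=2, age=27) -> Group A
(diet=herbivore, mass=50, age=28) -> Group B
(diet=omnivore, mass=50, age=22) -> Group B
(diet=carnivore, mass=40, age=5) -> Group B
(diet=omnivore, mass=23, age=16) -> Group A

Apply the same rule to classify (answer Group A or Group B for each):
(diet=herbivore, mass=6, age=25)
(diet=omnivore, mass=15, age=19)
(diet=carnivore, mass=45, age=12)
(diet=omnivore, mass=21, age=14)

'Group A' ⟺ mass ≤ 28.
(diet=herbivore, mass=6, age=25) → mass = 6 → Group A. (diet=omnivore, mass=15, age=19) → mass = 15 → Group A. (diet=carnivore, mass=45, age=12) → mass = 45 → Group B. (diet=omnivore, mass=21, age=14) → mass = 21 → Group A.

Group A, Group A, Group B, Group A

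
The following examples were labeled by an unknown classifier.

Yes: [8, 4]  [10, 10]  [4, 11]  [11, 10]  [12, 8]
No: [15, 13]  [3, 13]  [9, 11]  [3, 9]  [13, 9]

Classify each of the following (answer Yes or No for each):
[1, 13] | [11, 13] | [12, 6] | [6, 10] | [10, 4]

No, No, Yes, Yes, Yes

The common property of the 'Yes' items is: product is even. No 'No' item has it.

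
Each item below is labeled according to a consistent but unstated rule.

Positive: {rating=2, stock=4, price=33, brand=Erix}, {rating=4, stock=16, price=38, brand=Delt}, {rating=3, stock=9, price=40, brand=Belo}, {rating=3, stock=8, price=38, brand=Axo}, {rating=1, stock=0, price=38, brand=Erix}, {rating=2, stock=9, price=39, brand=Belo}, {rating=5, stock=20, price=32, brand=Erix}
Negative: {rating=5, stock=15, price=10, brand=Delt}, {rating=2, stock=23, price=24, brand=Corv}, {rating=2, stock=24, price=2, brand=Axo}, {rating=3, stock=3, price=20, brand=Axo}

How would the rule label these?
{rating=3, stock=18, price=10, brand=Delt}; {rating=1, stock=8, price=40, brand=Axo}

The distinguishing property — price ≥ 32 — holds for all the 'Positive' cases and none of the 'Negative' cases.
{rating=3, stock=18, price=10, brand=Delt}: price = 10 — doesn't qualify, so Negative.
{rating=1, stock=8, price=40, brand=Axo}: price = 40 — meets the rule, so Positive.

Negative, Positive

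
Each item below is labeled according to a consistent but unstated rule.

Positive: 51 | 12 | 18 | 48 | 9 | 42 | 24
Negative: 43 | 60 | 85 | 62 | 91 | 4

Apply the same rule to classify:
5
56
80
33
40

The common property of the 'Positive' items is: multiple of 3 AND at most 51. No 'Negative' item has it.
5 — 5 = 3·1 + 2, 5 ≤ 51, hence Negative. 56 — 56 = 3·18 + 2, 56 > 51, hence Negative. 80 — 80 = 3·26 + 2, 80 > 51, hence Negative. 33 — 33 = 3·11, 33 ≤ 51, hence Positive. 40 — 40 = 3·13 + 1, 40 ≤ 51, hence Negative.

Negative, Negative, Negative, Positive, Negative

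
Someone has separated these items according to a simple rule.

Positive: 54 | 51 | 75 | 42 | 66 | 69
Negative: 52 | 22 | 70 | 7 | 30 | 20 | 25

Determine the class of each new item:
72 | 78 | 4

A rule that fits every label: multiple of 3 AND at least 42 — true of each 'Positive' example, false of each 'Negative' one.

Positive, Positive, Negative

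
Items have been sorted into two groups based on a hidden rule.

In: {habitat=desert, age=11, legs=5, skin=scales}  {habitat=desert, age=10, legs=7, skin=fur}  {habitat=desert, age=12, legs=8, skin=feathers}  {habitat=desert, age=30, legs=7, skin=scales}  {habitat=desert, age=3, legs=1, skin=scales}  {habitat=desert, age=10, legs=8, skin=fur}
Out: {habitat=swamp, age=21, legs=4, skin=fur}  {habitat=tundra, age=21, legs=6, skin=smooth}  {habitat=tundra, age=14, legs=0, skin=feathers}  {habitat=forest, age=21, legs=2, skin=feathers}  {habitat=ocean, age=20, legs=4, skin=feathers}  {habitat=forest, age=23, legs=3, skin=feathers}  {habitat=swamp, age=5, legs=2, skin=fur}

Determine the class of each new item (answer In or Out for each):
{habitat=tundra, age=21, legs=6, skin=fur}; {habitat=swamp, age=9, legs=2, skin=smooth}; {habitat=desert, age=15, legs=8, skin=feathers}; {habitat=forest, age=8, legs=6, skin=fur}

The rule appears to be: habitat is desert.
{habitat=tundra, age=21, legs=6, skin=fur}: habitat is tundra — lacks this property, so Out. {habitat=swamp, age=9, legs=2, skin=smooth}: habitat is swamp — lacks this property, so Out. {habitat=desert, age=15, legs=8, skin=feathers}: habitat is desert — fits, so In. {habitat=forest, age=8, legs=6, skin=fur}: habitat is forest — lacks this property, so Out.

Out, Out, In, Out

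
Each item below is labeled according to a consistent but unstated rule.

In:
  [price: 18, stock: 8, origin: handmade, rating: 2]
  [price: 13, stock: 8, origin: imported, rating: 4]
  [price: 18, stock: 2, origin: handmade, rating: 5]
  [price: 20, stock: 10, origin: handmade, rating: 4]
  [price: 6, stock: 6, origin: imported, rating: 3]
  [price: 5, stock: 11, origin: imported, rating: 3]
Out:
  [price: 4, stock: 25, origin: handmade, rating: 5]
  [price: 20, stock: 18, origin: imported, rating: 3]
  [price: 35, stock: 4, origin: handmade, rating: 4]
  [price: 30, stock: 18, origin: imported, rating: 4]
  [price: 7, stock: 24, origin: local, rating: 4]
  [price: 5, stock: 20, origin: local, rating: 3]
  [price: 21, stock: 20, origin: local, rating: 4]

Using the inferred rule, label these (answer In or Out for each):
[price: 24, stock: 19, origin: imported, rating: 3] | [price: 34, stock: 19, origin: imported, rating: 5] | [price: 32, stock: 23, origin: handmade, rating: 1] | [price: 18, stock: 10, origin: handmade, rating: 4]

Out, Out, Out, In

A rule that fits every label: price ≤ 20 AND stock ≤ 11 — true of each 'In' example, false of each 'Out' one.
[price: 24, stock: 19, origin: imported, rating: 3] → price = 24, stock = 19 → Out. [price: 34, stock: 19, origin: imported, rating: 5] → price = 34, stock = 19 → Out. [price: 32, stock: 23, origin: handmade, rating: 1] → price = 32, stock = 23 → Out. [price: 18, stock: 10, origin: handmade, rating: 4] → price = 18, stock = 10 → In.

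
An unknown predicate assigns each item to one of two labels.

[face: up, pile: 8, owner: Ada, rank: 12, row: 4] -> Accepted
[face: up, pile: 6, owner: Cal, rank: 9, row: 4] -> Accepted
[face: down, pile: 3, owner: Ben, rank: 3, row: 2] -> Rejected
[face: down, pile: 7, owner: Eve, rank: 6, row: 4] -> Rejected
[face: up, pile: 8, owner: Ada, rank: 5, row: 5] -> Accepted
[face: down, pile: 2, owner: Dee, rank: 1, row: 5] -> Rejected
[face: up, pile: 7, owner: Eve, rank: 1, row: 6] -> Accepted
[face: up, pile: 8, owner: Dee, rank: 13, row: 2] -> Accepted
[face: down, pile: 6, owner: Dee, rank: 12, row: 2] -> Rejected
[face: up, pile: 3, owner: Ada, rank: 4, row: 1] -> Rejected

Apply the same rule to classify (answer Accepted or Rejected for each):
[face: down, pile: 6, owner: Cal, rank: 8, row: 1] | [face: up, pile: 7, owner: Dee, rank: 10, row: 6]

'Accepted' ⟺ face is up AND row ≥ 2.

Rejected, Accepted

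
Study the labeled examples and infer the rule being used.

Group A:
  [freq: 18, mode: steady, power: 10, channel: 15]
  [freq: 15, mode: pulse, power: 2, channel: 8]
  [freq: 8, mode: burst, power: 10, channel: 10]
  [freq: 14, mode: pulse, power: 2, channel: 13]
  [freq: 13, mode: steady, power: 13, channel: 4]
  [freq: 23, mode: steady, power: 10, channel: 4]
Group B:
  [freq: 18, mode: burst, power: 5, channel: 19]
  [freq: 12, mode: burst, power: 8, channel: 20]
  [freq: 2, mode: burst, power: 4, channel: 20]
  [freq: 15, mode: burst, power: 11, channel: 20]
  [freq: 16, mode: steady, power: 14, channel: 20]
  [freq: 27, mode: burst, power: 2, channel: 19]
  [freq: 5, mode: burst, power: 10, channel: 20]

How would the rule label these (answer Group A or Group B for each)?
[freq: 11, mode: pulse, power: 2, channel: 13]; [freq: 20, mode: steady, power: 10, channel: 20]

Group A, Group B

The common property of the 'Group A' items is: channel ≤ 15. No 'Group B' item has it.
Group A: [freq: 11, mode: pulse, power: 2, channel: 13], since channel = 13. Group B: [freq: 20, mode: steady, power: 10, channel: 20], since channel = 20.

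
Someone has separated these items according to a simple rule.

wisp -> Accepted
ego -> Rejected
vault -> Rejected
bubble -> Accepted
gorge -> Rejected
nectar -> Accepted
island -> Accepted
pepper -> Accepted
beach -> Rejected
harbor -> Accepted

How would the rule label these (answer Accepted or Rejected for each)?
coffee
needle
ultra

Accepted, Accepted, Rejected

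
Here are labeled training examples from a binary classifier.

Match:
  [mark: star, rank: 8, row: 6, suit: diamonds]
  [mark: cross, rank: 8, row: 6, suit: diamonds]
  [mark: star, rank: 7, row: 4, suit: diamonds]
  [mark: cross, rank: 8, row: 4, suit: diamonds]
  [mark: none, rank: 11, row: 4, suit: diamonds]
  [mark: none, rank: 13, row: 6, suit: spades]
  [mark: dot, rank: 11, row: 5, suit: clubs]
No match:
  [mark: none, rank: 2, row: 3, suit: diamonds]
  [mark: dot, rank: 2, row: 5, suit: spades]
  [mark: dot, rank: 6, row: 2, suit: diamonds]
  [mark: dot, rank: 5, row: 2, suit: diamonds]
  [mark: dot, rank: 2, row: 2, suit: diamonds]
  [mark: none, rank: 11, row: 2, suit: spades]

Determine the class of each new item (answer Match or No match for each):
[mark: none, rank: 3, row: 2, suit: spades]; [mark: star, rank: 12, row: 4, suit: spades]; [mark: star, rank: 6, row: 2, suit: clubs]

The distinguishing property — rank ≥ 5 AND row ≥ 3 — holds for all the 'Match' cases and none of the 'No match' cases.

No match, Match, No match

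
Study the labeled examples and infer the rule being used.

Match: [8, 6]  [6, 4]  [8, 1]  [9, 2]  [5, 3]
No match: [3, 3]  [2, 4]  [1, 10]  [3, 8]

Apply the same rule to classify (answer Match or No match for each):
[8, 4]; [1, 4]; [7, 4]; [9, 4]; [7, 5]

Match, No match, Match, Match, Match

All 'Match' examples share one property — first > second — and every 'No match' example lacks it.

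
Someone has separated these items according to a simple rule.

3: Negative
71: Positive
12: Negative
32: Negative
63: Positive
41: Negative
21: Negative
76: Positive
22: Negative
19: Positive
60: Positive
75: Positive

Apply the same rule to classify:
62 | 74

Positive, Positive

'Positive' ⟺ digit sum ≥ 6.
62 → digit sum 6+2 = 8 → Positive. 74 → digit sum 7+4 = 11 → Positive.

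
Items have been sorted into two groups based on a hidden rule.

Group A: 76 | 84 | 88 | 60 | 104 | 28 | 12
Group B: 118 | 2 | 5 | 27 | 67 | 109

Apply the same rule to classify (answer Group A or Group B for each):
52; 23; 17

Group A, Group B, Group B

The distinguishing property — multiple of 4 — holds for all the 'Group A' cases and none of the 'Group B' cases.
52: 52 = 4·13, matches → Group A.
23: 23 = 4·5 + 3, does not satisfy this → Group B.
17: 17 = 4·4 + 1, does not satisfy this → Group B.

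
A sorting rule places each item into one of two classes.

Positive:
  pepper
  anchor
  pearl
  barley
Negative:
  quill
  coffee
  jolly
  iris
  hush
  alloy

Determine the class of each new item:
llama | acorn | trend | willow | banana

Negative, Positive, Positive, Negative, Negative

'Positive' ⟺ length ≥ 5 AND contains 'r'.
llama → length 5, no 'r' → Negative.
acorn → length 5, has 'r' → Positive.
trend → length 5, has 'r' → Positive.
willow → length 6, no 'r' → Negative.
banana → length 6, no 'r' → Negative.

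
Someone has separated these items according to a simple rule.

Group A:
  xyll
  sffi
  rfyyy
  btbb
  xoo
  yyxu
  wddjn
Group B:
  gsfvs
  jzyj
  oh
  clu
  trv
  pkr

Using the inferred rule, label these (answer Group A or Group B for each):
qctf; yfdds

Group B, Group A

The pattern is that an item is 'Group A' exactly when: has a double letter.
qctf: Group B (no doubled letter). yfdds: Group A ('dd' doubled).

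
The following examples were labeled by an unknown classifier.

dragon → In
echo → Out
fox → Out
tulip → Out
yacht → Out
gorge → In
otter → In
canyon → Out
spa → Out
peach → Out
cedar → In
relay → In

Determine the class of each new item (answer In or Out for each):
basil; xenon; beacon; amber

The classifier is using: contains 'r'.

Out, Out, Out, In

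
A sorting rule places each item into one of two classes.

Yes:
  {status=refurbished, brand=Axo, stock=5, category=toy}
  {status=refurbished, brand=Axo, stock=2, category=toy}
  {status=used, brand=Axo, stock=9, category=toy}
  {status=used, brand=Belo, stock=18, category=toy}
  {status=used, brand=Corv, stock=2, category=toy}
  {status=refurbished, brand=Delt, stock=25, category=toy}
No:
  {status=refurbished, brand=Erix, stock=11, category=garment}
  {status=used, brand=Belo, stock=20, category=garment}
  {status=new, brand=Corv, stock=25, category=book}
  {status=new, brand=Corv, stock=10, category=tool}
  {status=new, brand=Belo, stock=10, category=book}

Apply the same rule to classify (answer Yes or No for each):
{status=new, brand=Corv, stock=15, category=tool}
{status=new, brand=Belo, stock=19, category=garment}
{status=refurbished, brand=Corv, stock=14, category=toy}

The common property of the 'Yes' items is: category is toy. No 'No' item has it.

No, No, Yes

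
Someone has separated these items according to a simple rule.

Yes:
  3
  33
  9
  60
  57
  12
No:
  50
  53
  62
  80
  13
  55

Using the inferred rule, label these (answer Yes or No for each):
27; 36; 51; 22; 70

Yes, Yes, Yes, No, No

All 'Yes' examples share one property — multiple of 3 — and every 'No' example lacks it.
27 — 27 = 3·9, hence Yes. 36 — 36 = 3·12, hence Yes. 51 — 51 = 3·17, hence Yes. 22 — 22 = 3·7 + 1, hence No. 70 — 70 = 3·23 + 1, hence No.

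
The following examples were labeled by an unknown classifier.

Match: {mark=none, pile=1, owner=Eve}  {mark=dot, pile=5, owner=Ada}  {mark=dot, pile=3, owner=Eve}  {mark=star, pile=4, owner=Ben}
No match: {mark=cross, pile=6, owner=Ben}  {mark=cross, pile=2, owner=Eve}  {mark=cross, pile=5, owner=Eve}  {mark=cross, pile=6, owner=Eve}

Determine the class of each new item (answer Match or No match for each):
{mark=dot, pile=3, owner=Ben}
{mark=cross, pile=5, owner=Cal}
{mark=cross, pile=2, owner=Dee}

Match, No match, No match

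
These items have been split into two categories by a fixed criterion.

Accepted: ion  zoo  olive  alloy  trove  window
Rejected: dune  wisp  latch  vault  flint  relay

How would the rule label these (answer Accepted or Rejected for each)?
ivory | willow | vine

The classifier is using: contains 'o'.
Accepted: ivory, since has 'o'.
Accepted: willow, since has 'o'.
Rejected: vine, since no 'o'.

Accepted, Accepted, Rejected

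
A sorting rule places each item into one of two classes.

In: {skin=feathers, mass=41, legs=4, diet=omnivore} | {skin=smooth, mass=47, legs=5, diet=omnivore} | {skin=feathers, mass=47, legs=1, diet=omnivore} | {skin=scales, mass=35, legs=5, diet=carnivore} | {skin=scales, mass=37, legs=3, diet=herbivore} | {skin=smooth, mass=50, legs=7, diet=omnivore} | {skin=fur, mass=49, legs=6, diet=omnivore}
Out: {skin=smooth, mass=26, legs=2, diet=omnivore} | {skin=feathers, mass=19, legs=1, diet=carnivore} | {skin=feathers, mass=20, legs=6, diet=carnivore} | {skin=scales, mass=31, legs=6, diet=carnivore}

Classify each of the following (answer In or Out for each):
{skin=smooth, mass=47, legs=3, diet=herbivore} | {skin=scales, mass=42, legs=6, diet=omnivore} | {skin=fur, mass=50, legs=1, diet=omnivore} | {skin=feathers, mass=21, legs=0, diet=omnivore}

In, In, In, Out

The rule appears to be: mass ≥ 35.
{skin=smooth, mass=47, legs=3, diet=herbivore} → mass = 47 → In.
{skin=scales, mass=42, legs=6, diet=omnivore} → mass = 42 → In.
{skin=fur, mass=50, legs=1, diet=omnivore} → mass = 50 → In.
{skin=feathers, mass=21, legs=0, diet=omnivore} → mass = 21 → Out.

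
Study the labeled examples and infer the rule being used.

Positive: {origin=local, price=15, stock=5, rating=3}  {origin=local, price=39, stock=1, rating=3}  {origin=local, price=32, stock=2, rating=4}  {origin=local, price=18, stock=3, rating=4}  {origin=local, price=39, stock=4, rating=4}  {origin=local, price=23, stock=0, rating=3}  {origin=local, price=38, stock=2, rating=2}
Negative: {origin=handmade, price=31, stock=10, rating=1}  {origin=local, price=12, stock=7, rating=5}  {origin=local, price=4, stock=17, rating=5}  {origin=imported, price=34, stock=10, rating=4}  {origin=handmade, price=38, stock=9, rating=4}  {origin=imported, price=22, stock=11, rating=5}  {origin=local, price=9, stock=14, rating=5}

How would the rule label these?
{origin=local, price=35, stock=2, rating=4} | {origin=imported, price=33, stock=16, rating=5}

Positive, Negative

The classifier is using: stock ≤ 5.
Positive: {origin=local, price=35, stock=2, rating=4}, since stock = 2. Negative: {origin=imported, price=33, stock=16, rating=5}, since stock = 16.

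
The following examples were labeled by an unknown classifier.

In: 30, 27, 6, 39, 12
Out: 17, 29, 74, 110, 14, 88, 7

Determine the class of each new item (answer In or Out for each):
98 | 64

Out, Out

The distinguishing property — multiple of 3 — holds for all the 'In' cases and none of the 'Out' cases.
98 → 98 = 3·32 + 2 → Out. 64 → 64 = 3·21 + 1 → Out.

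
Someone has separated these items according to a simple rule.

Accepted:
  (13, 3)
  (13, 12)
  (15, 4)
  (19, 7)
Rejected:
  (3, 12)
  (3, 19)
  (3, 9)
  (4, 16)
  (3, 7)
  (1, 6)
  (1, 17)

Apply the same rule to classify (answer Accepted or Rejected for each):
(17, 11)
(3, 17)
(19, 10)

Accepted, Rejected, Accepted

The pattern is that an item is 'Accepted' exactly when: first > second.
(17, 11): 17 > 11 — qualifies, so Accepted. (3, 17): 3 < 17 — lacks this property, so Rejected. (19, 10): 19 > 10 — qualifies, so Accepted.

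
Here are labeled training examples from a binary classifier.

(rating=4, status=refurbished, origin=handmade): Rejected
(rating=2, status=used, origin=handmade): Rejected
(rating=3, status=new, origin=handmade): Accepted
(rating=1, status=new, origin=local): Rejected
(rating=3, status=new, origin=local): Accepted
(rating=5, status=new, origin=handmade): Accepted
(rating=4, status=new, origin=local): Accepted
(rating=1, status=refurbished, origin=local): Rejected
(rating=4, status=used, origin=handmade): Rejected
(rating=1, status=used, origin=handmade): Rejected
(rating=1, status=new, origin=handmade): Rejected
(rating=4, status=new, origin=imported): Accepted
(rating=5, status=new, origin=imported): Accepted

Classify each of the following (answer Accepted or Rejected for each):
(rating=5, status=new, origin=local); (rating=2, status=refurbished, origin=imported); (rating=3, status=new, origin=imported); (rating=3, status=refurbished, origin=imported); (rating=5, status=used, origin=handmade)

A rule that fits every label: status is new AND rating ≥ 2 — true of each 'Accepted' example, false of each 'Rejected' one.
(rating=5, status=new, origin=local): status is new, rating = 5 — matches, so Accepted. (rating=2, status=refurbished, origin=imported): status is refurbished, rating = 2 — does not fit, so Rejected. (rating=3, status=new, origin=imported): status is new, rating = 3 — matches, so Accepted. (rating=3, status=refurbished, origin=imported): status is refurbished, rating = 3 — does not fit, so Rejected. (rating=5, status=used, origin=handmade): status is used, rating = 5 — does not fit, so Rejected.

Accepted, Rejected, Accepted, Rejected, Rejected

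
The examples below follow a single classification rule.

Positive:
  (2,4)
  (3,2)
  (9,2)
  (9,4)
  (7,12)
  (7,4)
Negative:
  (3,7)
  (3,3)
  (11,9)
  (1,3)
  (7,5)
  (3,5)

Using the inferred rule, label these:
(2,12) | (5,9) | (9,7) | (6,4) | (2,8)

Positive, Negative, Negative, Positive, Positive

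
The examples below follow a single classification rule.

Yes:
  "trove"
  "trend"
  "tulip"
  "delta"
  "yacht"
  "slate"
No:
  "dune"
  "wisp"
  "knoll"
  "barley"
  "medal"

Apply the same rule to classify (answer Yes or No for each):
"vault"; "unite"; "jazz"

Yes, Yes, No

The common property of the 'Yes' items is: contains 't'. No 'No' item has it.
"vault": Yes (has 't'). "unite": Yes (has 't'). "jazz": No (no 't').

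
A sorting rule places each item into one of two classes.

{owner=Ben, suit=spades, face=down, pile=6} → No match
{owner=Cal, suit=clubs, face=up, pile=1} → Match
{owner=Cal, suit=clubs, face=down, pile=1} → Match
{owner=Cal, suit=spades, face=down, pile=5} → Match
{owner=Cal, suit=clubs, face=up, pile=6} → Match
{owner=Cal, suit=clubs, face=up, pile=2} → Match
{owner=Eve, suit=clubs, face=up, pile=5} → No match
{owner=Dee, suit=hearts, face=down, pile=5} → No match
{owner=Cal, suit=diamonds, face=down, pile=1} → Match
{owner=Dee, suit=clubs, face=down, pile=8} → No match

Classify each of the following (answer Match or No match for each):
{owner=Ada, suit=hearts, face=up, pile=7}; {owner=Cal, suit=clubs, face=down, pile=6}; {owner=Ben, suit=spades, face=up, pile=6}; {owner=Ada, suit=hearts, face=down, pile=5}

All 'Match' examples share one property — owner is Cal — and every 'No match' example lacks it.
{owner=Ada, suit=hearts, face=up, pile=7}: owner is Ada — does not satisfy this, so No match. {owner=Cal, suit=clubs, face=down, pile=6}: owner is Cal — matches, so Match. {owner=Ben, suit=spades, face=up, pile=6}: owner is Ben — does not satisfy this, so No match. {owner=Ada, suit=hearts, face=down, pile=5}: owner is Ada — does not satisfy this, so No match.

No match, Match, No match, No match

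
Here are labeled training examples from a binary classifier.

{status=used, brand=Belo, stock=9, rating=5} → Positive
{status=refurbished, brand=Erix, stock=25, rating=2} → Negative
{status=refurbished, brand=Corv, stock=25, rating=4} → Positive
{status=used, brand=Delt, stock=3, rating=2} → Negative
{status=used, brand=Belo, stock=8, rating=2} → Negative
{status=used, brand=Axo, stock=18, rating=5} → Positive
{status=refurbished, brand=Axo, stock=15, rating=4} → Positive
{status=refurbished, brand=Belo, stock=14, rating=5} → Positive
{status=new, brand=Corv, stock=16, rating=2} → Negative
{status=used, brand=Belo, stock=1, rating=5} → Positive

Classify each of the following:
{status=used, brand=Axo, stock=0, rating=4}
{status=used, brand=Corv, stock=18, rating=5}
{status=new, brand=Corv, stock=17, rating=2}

One predicate separates the groups cleanly: rating ≥ 4.
{status=used, brand=Axo, stock=0, rating=4}: rating = 4 — matches, so Positive.
{status=used, brand=Corv, stock=18, rating=5}: rating = 5 — matches, so Positive.
{status=new, brand=Corv, stock=17, rating=2}: rating = 2 — fails the rule, so Negative.

Positive, Positive, Negative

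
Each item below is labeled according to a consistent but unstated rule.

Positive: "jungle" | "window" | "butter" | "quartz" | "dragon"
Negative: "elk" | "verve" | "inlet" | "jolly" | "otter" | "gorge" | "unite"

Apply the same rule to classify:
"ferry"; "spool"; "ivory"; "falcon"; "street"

The distinguishing property — even length — holds for all the 'Positive' cases and none of the 'Negative' cases.
"ferry": length 5, fails this test → Negative. "spool": length 5, fails this test → Negative. "ivory": length 5, fails this test → Negative. "falcon": length 6, meets the rule → Positive. "street": length 6, meets the rule → Positive.

Negative, Negative, Negative, Positive, Positive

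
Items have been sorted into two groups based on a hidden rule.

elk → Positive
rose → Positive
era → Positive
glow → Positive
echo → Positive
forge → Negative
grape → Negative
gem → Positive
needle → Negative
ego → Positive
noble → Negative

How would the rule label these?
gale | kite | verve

The rule appears to be: length ≤ 4.
gale: length 4 — checks out, so Positive.
kite: length 4 — checks out, so Positive.
verve: length 5 — fails the rule, so Negative.

Positive, Positive, Negative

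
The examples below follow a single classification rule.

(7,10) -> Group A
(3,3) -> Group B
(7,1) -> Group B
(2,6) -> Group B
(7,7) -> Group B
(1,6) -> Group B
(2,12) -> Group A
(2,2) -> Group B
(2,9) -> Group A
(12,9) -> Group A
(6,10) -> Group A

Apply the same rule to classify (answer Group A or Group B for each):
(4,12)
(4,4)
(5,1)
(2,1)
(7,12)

All 'Group A' examples share one property — second ≥ 9 — and every 'Group B' example lacks it.
(4,12): second 12 — passes, so Group A. (4,4): second 4 — doesn't qualify, so Group B. (5,1): second 1 — doesn't qualify, so Group B. (2,1): second 1 — doesn't qualify, so Group B. (7,12): second 12 — passes, so Group A.

Group A, Group B, Group B, Group B, Group A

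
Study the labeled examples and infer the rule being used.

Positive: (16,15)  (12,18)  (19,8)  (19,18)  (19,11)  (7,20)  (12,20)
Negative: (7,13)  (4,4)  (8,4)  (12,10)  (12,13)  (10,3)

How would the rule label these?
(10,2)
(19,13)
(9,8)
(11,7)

A rule that fits every label: sum ≥ 27 — true of each 'Positive' example, false of each 'Negative' one.

Negative, Positive, Negative, Negative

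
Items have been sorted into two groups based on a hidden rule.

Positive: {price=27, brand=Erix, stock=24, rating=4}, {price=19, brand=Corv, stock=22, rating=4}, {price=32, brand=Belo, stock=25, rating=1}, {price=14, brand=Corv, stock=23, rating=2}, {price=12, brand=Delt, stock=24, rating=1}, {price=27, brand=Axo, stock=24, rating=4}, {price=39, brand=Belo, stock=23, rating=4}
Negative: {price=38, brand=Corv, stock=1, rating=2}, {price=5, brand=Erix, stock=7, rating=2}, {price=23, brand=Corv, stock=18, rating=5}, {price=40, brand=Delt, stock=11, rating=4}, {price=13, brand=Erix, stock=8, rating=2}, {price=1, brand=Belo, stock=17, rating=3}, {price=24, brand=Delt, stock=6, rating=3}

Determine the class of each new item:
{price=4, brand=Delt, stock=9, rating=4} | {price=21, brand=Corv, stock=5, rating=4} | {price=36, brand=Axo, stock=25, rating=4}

Negative, Negative, Positive

The rule appears to be: stock ≥ 22.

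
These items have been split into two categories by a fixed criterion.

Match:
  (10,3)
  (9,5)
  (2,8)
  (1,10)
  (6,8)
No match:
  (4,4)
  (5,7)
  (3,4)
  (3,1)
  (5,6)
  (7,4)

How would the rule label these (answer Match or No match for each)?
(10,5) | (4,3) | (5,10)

Match, No match, Match

The distinguishing property — max ≥ 8 — holds for all the 'Match' cases and none of the 'No match' cases.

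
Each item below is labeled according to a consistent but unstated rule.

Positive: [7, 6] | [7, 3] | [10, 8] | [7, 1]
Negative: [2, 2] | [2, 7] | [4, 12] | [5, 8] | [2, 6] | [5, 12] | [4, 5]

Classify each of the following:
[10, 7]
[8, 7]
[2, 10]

Positive, Positive, Negative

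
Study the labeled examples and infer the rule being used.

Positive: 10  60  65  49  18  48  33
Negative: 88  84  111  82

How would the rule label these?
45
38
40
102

Positive, Positive, Positive, Negative

The common property of the 'Positive' items is: at most 65. No 'Negative' item has it.
Positive: 45, since 45 ≤ 65.
Positive: 38, since 38 ≤ 65.
Positive: 40, since 40 ≤ 65.
Negative: 102, since 102 > 65.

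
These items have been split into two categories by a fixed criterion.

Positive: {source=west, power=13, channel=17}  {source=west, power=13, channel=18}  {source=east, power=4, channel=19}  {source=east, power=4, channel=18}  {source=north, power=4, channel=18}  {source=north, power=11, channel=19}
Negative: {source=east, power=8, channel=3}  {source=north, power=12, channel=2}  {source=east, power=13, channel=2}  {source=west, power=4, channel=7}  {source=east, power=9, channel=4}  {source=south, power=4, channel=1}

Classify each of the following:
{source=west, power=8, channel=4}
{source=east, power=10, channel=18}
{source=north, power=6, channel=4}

Negative, Positive, Negative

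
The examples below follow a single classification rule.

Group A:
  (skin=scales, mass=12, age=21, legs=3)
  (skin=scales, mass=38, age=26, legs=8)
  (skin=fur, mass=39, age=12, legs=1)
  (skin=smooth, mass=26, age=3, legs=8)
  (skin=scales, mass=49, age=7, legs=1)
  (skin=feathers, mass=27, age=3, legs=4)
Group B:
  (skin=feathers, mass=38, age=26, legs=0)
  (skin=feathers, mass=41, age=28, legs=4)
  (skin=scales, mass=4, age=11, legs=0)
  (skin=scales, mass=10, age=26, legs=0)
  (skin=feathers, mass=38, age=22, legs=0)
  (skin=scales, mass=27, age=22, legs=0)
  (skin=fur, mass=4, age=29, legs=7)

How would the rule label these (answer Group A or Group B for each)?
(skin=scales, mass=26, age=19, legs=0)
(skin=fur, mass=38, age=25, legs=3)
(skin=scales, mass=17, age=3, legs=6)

Group B, Group A, Group A

The simplest hypothesis consistent with all the labels is: age ≤ 26 AND legs ≥ 1.
(skin=scales, mass=26, age=19, legs=0): age = 19, legs = 0, does not fit → Group B.
(skin=fur, mass=38, age=25, legs=3): age = 25, legs = 3, passes → Group A.
(skin=scales, mass=17, age=3, legs=6): age = 3, legs = 6, passes → Group A.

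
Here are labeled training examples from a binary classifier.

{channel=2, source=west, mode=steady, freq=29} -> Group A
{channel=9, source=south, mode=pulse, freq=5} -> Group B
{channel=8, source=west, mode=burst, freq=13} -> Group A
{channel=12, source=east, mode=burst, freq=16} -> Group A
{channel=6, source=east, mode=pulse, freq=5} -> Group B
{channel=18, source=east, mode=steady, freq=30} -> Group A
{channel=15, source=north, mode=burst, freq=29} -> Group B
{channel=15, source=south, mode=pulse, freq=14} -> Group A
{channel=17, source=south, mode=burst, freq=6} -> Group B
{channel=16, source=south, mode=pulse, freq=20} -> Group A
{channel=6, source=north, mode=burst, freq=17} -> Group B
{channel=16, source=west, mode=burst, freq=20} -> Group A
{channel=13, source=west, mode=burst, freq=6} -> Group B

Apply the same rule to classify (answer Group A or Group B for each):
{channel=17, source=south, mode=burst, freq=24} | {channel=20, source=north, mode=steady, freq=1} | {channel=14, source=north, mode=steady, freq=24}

'Group A' ⟺ source is not north AND freq ≥ 13.

Group A, Group B, Group B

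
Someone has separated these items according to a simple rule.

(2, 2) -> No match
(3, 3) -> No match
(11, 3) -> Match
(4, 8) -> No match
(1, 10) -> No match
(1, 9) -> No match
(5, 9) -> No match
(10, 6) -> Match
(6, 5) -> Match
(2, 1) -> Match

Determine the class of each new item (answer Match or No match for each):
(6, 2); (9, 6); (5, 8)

Match, Match, No match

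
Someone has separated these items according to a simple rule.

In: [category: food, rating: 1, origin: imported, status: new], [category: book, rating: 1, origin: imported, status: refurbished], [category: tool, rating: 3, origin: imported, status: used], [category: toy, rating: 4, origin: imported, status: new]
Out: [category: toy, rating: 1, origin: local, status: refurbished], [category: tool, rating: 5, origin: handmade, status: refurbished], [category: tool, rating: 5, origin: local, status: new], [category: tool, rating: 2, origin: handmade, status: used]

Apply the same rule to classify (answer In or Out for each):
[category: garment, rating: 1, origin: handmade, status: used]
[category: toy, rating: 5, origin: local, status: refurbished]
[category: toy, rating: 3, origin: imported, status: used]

Out, Out, In

Checking candidate rules against both groups, what survives is: origin is imported.
Out: [category: garment, rating: 1, origin: handmade, status: used], since origin is handmade.
Out: [category: toy, rating: 5, origin: local, status: refurbished], since origin is local.
In: [category: toy, rating: 3, origin: imported, status: used], since origin is imported.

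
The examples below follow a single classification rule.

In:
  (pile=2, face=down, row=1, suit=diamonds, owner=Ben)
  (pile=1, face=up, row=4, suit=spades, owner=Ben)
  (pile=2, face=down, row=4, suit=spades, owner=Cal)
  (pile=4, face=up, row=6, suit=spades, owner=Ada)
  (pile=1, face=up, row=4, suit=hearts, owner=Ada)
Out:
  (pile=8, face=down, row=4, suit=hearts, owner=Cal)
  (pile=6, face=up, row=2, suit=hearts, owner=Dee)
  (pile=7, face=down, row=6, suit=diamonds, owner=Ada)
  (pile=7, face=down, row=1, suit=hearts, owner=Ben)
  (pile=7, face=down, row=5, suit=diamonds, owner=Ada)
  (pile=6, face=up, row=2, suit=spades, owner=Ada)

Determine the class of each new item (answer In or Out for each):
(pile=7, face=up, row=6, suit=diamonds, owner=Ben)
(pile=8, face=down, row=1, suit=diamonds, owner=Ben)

A rule that fits every label: pile ≤ 4 — true of each 'In' example, false of each 'Out' one.

Out, Out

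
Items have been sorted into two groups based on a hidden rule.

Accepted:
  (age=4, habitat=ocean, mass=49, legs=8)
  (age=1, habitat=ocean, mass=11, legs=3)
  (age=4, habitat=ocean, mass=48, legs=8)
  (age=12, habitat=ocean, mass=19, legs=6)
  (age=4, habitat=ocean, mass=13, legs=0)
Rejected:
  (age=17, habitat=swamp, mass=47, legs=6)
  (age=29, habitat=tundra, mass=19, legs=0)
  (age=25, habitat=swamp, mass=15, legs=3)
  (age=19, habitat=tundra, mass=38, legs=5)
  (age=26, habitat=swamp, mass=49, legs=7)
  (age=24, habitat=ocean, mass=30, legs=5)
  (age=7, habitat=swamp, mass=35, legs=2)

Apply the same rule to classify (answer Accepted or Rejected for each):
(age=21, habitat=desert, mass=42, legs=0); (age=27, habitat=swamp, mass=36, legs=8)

Rejected, Rejected

The rule appears to be: habitat is ocean AND age ≤ 12.
(age=21, habitat=desert, mass=42, legs=0): Rejected (habitat is desert, age = 21).
(age=27, habitat=swamp, mass=36, legs=8): Rejected (habitat is swamp, age = 27).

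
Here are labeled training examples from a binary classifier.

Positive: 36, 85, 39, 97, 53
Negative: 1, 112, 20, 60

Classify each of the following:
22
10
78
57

The rule appears to be: digit sum ≥ 7.
22 — digit sum 2+2 = 4, hence Negative. 10 — digit sum 1+0 = 1, hence Negative. 78 — digit sum 7+8 = 15, hence Positive. 57 — digit sum 5+7 = 12, hence Positive.

Negative, Negative, Positive, Positive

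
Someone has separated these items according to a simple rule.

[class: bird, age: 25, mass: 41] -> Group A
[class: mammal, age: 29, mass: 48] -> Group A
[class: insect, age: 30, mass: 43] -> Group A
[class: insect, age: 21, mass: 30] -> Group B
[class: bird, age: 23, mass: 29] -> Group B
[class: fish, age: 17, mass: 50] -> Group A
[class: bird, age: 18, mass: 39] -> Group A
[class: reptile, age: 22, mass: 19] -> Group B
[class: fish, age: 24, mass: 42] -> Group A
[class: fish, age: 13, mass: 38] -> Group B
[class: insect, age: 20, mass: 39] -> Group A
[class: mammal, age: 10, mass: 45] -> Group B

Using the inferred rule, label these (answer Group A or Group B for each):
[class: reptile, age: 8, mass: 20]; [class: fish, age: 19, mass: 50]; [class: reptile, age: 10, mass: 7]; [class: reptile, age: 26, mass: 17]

The common property of the 'Group A' items is: age ≥ 13 AND mass ≥ 39. No 'Group B' item has it.
[class: reptile, age: 8, mass: 20]: age = 8, mass = 20, does not fit → Group B. [class: fish, age: 19, mass: 50]: age = 19, mass = 50, passes → Group A. [class: reptile, age: 10, mass: 7]: age = 10, mass = 7, does not fit → Group B. [class: reptile, age: 26, mass: 17]: age = 26, mass = 17, does not fit → Group B.

Group B, Group A, Group B, Group B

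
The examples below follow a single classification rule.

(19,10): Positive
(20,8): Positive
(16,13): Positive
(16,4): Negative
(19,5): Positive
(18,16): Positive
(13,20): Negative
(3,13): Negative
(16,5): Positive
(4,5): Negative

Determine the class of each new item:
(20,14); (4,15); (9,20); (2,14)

Positive, Negative, Negative, Negative

Rule: first > second AND sum ≥ 21. This holds for each 'Positive' example and fails for each 'Negative' one.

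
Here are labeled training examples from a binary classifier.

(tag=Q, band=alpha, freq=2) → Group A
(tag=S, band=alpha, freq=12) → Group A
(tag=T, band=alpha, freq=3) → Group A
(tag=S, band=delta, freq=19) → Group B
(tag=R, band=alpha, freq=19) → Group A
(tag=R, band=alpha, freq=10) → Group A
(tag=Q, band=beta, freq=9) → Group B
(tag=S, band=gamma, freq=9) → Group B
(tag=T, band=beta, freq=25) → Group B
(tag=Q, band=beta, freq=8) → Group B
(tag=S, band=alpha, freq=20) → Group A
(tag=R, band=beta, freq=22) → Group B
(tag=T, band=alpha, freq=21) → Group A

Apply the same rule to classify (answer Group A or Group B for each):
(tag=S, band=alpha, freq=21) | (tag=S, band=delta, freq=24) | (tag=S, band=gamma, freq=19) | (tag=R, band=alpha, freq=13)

Group A, Group B, Group B, Group A

The pattern is that an item is 'Group A' exactly when: band is alpha.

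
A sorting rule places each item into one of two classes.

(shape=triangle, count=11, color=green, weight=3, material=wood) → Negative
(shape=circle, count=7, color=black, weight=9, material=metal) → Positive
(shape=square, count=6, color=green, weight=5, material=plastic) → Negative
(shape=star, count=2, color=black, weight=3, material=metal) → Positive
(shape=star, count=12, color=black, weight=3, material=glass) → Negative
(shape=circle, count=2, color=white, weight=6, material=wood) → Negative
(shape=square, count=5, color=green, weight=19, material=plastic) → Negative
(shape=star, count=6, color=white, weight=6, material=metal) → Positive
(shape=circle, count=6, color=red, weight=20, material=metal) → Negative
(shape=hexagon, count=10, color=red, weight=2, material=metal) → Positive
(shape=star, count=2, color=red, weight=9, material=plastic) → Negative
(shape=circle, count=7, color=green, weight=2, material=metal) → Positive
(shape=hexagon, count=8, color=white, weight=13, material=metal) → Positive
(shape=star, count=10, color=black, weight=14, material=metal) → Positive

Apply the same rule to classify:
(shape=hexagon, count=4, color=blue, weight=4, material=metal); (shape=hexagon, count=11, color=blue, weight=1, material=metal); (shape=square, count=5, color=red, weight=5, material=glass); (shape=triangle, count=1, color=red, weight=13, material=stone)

Positive, Positive, Negative, Negative

The pattern is that an item is 'Positive' exactly when: material is metal AND weight ≤ 14.
Positive: (shape=hexagon, count=4, color=blue, weight=4, material=metal), since material is metal, weight = 4.
Positive: (shape=hexagon, count=11, color=blue, weight=1, material=metal), since material is metal, weight = 1.
Negative: (shape=square, count=5, color=red, weight=5, material=glass), since material is glass, weight = 5.
Negative: (shape=triangle, count=1, color=red, weight=13, material=stone), since material is stone, weight = 13.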